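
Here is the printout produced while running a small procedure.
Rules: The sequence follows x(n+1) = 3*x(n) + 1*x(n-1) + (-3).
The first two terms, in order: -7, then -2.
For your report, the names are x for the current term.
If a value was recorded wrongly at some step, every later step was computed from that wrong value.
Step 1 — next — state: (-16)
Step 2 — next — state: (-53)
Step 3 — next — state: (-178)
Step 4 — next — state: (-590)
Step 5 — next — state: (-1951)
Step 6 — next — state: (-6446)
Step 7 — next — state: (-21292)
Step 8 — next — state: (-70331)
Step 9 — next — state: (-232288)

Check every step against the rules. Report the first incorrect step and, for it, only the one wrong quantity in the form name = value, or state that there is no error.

step 8, x = -70325

step 1: x = 3*(-2) + (1)*(-7) + (-3) = -16 -> verified
step 2: x = 3*(-16) + (1)*(-2) + (-3) = -53 -> checks out
step 3: x = 3*(-53) + (1)*(-16) + (-3) = -178 -> checks out
step 4: x = 3*(-178) + (1)*(-53) + (-3) = -590 -> in agreement
step 5: x = 3*(-590) + (1)*(-178) + (-3) = -1951 -> consistent with the printout
step 6: x = 3*(-1951) + (1)*(-590) + (-3) = -6446 -> checks out
step 7: x = 3*(-6446) + (1)*(-1951) + (-3) = -21292 -> no discrepancy
step 8: x = 3*(-21292) + (1)*(-6446) + (-3) = -70325 -> the printout has a different value
Step 8 is the first one off; corrected, x = -70325.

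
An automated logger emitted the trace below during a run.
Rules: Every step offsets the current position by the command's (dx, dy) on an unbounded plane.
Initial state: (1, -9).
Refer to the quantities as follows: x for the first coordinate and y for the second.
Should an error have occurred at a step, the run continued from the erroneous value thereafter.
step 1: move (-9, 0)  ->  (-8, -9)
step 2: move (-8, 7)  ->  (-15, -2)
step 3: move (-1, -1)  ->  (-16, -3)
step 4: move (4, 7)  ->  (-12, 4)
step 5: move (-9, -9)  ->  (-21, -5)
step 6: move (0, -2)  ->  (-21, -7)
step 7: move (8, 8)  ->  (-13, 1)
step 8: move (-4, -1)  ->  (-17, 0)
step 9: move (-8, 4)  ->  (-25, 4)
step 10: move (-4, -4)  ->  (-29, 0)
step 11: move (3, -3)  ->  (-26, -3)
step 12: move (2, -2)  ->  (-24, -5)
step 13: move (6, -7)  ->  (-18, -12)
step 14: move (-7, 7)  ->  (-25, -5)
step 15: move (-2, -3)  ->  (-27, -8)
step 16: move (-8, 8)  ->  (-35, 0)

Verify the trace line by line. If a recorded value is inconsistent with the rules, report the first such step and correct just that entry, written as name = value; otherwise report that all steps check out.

Step 1: x = 1 + (-9) = -8, y = -9 + (0) = -9 — same as recorded.
Step 2: x = -8 + (-8) = -16, y = -9 + (7) = -2 — the recorded entry deviates here.
Step 2 is the first one off; corrected, x = -16.

step 2, x = -16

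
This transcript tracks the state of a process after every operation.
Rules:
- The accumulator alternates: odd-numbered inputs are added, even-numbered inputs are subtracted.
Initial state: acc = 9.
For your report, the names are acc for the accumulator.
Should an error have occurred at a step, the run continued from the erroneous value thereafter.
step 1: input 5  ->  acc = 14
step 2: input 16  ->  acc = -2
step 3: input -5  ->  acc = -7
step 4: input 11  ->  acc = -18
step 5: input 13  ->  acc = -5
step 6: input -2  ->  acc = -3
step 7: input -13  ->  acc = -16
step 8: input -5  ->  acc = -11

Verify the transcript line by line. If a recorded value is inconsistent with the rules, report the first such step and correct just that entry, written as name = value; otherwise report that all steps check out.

Step 1: acc = 9 + 5 = 14 — matches.
Step 2: acc = 14 - 16 = -2 — same as recorded.
Step 3: acc = -2 + -5 = -7 — matches.
Step 4: acc = -7 - 11 = -18 — exactly as logged.
Step 5: acc = -18 + 13 = -5 — same as recorded.
Step 6: acc = -5 - -2 = -3 — consistent with the transcript.
Step 7: acc = -3 + -13 = -16 — in agreement.
Step 8: acc = -16 - -5 = -11 — verified.
The recomputation confirms every line.

no error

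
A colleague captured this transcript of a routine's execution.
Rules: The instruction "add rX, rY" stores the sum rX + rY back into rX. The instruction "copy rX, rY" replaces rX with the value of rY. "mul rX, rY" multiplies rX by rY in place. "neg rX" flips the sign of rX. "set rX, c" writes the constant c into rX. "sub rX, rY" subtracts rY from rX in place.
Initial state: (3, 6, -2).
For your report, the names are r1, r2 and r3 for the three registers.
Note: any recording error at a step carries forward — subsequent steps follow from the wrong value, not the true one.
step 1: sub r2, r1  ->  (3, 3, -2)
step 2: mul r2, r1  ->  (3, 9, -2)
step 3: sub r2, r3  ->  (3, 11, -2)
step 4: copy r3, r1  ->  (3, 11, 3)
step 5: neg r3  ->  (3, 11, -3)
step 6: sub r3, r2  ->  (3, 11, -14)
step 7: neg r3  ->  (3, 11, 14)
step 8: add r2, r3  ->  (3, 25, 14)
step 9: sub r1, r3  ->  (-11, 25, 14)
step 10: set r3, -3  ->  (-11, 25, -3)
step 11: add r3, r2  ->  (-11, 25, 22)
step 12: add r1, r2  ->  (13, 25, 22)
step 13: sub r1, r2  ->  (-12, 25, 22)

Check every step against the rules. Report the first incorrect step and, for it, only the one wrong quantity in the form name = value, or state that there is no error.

Step 1: r2 = 6 - 3 = 3 — confirmed correct.
Step 2: r2 = 3 * 3 = 9 — exactly as logged.
Step 3: r2 = 9 - -2 = 11 — no discrepancy.
Step 4: r3 = 3 — agrees with the transcript.
Step 5: r3 = -(3) = -3 — same as recorded.
Step 6: r3 = -3 - 11 = -14 — agrees with the transcript.
Step 7: r3 = -(-14) = 14 — in agreement.
Step 8: r2 = 11 + 14 = 25 — agrees with the transcript.
Step 9: r1 = 3 - 14 = -11 — confirmed correct.
Step 10: r3 = -3 — checks out.
Step 11: r3 = -3 + 25 = 22 — checks out.
Step 12: r1 = -11 + 25 = 14 — the transcript has a different value.
First incorrect step: 12; the correct value is r1 = 14.

step 12, r1 = 14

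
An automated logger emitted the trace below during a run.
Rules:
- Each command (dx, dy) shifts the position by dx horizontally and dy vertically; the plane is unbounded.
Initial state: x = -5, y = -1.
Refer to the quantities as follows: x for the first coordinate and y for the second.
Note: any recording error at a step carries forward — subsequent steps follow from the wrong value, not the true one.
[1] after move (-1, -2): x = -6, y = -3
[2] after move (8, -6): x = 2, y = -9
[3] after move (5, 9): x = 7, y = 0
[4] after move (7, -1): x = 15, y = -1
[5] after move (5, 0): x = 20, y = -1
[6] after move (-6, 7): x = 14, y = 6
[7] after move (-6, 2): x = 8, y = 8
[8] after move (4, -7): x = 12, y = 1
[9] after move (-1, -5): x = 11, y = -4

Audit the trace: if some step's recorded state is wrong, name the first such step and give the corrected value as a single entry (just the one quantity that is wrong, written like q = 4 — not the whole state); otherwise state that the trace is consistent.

step 1: x = -5 + (-1) = -6, y = -1 + (-2) = -3 -> checks out
step 2: x = -6 + (8) = 2, y = -3 + (-6) = -9 -> verified
step 3: x = 2 + (5) = 7, y = -9 + (9) = 0 -> consistent with the trace
step 4: x = 7 + (7) = 14, y = 0 + (-1) = -1 -> not what was recorded
First incorrect step: 4; the correct value is x = 14.

step 4, x = 14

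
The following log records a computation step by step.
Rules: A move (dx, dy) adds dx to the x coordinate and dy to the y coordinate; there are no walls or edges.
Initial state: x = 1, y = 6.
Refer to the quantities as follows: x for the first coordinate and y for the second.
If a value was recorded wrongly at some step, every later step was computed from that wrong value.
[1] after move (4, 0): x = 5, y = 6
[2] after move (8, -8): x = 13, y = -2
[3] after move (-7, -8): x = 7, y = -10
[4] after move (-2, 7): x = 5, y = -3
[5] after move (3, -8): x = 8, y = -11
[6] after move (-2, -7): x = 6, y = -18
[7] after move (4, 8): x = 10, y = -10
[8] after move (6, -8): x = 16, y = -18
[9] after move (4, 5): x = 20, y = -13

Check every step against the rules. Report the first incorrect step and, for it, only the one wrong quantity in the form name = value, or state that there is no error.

step 3, x = 6

Recomputing the run from the initial state:
step 1: x = 5, y = 6
step 2: x = 13, y = -2
step 3: x = 6, y = -10
step 4: x = 4, y = -3
step 5: x = 7, y = -11
step 6: x = 5, y = -18
step 7: x = 9, y = -10
step 8: x = 15, y = -18
step 9: x = 19, y = -13
The first disagreement with the log is at step 3, where the value should be x = 6.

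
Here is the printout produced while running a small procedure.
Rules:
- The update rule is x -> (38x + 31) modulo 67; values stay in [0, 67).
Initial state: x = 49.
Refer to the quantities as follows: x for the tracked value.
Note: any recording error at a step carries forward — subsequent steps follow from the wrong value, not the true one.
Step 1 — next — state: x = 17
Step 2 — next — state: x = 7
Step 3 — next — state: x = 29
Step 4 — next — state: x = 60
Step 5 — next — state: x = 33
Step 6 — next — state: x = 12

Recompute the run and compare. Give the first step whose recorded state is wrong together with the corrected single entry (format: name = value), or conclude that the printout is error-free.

step 4, x = 61

step 1: x = (38*49 + 31) mod 67 = 17 -> in agreement
step 2: x = (38*17 + 31) mod 67 = 7 -> exactly as logged
step 3: x = (38*7 + 31) mod 67 = 29 -> agrees with the printout
step 4: x = (38*29 + 31) mod 67 = 61 -> first mismatch against the printout
The earliest wrong entry is at step 4: it should read x = 61.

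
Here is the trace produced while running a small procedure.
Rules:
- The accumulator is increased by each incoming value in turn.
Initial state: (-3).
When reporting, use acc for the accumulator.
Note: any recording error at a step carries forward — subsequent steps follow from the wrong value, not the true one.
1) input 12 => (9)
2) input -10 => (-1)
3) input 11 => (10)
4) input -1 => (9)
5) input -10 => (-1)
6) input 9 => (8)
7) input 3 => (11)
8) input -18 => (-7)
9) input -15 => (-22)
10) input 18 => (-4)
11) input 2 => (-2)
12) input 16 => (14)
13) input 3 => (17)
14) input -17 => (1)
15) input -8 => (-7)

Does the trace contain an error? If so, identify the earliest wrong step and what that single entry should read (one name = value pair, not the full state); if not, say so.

step 1: acc = -3 + 12 = 9 -> same as recorded
step 2: acc = 9 + -10 = -1 -> verified
step 3: acc = -1 + 11 = 10 -> in agreement
step 4: acc = 10 + -1 = 9 -> same as recorded
step 5: acc = 9 + -10 = -1 -> exactly as logged
step 6: acc = -1 + 9 = 8 -> matches
step 7: acc = 8 + 3 = 11 -> verified
step 8: acc = 11 + -18 = -7 -> matches
step 9: acc = -7 + -15 = -22 -> same as recorded
step 10: acc = -22 + 18 = -4 -> exactly as logged
step 11: acc = -4 + 2 = -2 -> same as recorded
step 12: acc = -2 + 16 = 14 -> agrees with the trace
step 13: acc = 14 + 3 = 17 -> in agreement
step 14: acc = 17 + -17 = 0 -> not what was recorded
First incorrect step: 14; the correct value is acc = 0.

step 14, acc = 0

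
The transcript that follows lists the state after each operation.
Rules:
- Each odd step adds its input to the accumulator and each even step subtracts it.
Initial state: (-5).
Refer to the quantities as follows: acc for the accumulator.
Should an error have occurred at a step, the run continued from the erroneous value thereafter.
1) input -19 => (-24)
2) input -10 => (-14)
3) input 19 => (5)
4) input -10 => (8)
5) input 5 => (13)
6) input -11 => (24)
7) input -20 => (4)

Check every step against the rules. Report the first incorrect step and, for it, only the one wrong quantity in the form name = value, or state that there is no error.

1. acc = -5 + -19 = -24 (matches)
2. acc = -24 - -10 = -14 (checks out)
3. acc = -14 + 19 = 5 (confirmed correct)
4. acc = 5 - -10 = 15 (the transcript disagrees here)
First incorrect step: 4; the correct value is acc = 15.

step 4, acc = 15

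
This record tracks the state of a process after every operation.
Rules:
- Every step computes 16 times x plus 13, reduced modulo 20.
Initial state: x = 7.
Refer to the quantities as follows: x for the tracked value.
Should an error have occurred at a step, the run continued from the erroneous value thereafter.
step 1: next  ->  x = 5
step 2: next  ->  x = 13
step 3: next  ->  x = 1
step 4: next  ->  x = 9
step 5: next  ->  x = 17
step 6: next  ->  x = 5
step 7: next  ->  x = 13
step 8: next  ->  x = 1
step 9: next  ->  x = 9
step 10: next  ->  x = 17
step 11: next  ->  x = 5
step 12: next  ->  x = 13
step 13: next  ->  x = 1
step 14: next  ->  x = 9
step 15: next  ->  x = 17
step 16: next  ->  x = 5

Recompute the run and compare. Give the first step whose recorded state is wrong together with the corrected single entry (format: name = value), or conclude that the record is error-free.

no error

1. x = (16*7 + 13) mod 20 = 5 (no discrepancy)
2. x = (16*5 + 13) mod 20 = 13 (agrees with the record)
3. x = (16*13 + 13) mod 20 = 1 (matches)
4. x = (16*1 + 13) mod 20 = 9 (matches)
5. x = (16*9 + 13) mod 20 = 17 (checks out)
6. x = (16*17 + 13) mod 20 = 5 (in agreement)
7. x = (16*5 + 13) mod 20 = 13 (consistent with the record)
8. x = (16*13 + 13) mod 20 = 1 (matches)
9. x = (16*1 + 13) mod 20 = 9 (confirmed correct)
10. x = (16*9 + 13) mod 20 = 17 (consistent with the record)
11. x = (16*17 + 13) mod 20 = 5 (checks out)
12. x = (16*5 + 13) mod 20 = 13 (matches)
13. x = (16*13 + 13) mod 20 = 1 (exactly as logged)
14. x = (16*1 + 13) mod 20 = 9 (same as recorded)
15. x = (16*9 + 13) mod 20 = 17 (checks out)
16. x = (16*17 + 13) mod 20 = 5 (agrees with the record)
All steps check out; nothing to correct.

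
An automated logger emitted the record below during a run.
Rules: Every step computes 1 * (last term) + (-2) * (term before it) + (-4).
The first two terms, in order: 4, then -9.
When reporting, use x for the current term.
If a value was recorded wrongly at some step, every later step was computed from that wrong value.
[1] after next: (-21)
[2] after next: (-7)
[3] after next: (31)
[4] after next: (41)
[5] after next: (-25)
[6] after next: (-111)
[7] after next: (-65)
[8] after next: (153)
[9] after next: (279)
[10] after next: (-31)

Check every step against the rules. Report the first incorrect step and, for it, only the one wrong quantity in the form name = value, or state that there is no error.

step 1: x = 1*(-9) + (-2)*(4) + (-4) = -21 -> exactly as logged
step 2: x = 1*(-21) + (-2)*(-9) + (-4) = -7 -> agrees with the record
step 3: x = 1*(-7) + (-2)*(-21) + (-4) = 31 -> in agreement
step 4: x = 1*(31) + (-2)*(-7) + (-4) = 41 -> same as recorded
step 5: x = 1*(41) + (-2)*(31) + (-4) = -25 -> confirmed correct
step 6: x = 1*(-25) + (-2)*(41) + (-4) = -111 -> checks out
step 7: x = 1*(-111) + (-2)*(-25) + (-4) = -65 -> no discrepancy
step 8: x = 1*(-65) + (-2)*(-111) + (-4) = 153 -> checks out
step 9: x = 1*(153) + (-2)*(-65) + (-4) = 279 -> exactly as logged
step 10: x = 1*(279) + (-2)*(153) + (-4) = -31 -> same as recorded
Each recorded entry agrees with the recomputation.

no error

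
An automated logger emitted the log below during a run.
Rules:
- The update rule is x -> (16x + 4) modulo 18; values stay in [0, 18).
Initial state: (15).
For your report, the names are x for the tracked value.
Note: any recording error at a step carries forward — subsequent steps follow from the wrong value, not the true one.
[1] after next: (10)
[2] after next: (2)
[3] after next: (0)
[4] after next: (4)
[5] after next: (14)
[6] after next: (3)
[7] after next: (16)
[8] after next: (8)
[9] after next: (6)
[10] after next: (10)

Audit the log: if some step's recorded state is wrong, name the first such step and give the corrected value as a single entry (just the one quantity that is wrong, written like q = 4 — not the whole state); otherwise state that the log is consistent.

step 6, x = 12

Recomputing the run from the initial state:
step 1: x = 10
step 2: x = 2
step 3: x = 0
step 4: x = 4
step 5: x = 14
step 6: x = 12
step 7: x = 16
step 8: x = 8
step 9: x = 6
step 10: x = 10
The first disagreement with the log is at step 6, where the value should be x = 12.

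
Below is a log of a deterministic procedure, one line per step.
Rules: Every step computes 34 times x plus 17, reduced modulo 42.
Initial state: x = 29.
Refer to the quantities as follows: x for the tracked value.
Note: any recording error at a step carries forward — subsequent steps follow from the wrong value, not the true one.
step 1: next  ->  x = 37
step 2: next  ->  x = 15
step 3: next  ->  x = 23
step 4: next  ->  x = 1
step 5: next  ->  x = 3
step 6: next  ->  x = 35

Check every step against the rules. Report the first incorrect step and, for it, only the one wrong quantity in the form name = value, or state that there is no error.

step 5, x = 9

1. x = (34*29 + 17) mod 42 = 37 (exactly as logged)
2. x = (34*37 + 17) mod 42 = 15 (no discrepancy)
3. x = (34*15 + 17) mod 42 = 23 (no discrepancy)
4. x = (34*23 + 17) mod 42 = 1 (checks out)
5. x = (34*1 + 17) mod 42 = 9 (the log disagrees here)
So the first discrepancy is step 5, where the right value is x = 9.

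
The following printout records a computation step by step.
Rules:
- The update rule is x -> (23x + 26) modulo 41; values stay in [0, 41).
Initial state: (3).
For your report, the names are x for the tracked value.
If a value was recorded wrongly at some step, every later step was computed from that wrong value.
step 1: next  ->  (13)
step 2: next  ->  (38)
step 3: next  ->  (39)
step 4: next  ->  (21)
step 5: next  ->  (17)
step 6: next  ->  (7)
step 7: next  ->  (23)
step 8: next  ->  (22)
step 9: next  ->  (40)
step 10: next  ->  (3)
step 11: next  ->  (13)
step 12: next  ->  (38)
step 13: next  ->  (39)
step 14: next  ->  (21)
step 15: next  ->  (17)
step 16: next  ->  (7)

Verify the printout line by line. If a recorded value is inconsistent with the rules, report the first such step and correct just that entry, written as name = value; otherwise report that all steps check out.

no error

step 1: x = (23*3 + 26) mod 41 = 13 -> in agreement
step 2: x = (23*13 + 26) mod 41 = 38 -> consistent with the printout
step 3: x = (23*38 + 26) mod 41 = 39 -> exactly as logged
step 4: x = (23*39 + 26) mod 41 = 21 -> matches
step 5: x = (23*21 + 26) mod 41 = 17 -> in agreement
step 6: x = (23*17 + 26) mod 41 = 7 -> no discrepancy
step 7: x = (23*7 + 26) mod 41 = 23 -> no discrepancy
step 8: x = (23*23 + 26) mod 41 = 22 -> no discrepancy
step 9: x = (23*22 + 26) mod 41 = 40 -> checks out
step 10: x = (23*40 + 26) mod 41 = 3 -> exactly as logged
step 11: x = (23*3 + 26) mod 41 = 13 -> same as recorded
step 12: x = (23*13 + 26) mod 41 = 38 -> in agreement
step 13: x = (23*38 + 26) mod 41 = 39 -> checks out
step 14: x = (23*39 + 26) mod 41 = 21 -> verified
step 15: x = (23*21 + 26) mod 41 = 17 -> no discrepancy
step 16: x = (23*17 + 26) mod 41 = 7 -> agrees with the printout
Each recorded entry agrees with the recomputation.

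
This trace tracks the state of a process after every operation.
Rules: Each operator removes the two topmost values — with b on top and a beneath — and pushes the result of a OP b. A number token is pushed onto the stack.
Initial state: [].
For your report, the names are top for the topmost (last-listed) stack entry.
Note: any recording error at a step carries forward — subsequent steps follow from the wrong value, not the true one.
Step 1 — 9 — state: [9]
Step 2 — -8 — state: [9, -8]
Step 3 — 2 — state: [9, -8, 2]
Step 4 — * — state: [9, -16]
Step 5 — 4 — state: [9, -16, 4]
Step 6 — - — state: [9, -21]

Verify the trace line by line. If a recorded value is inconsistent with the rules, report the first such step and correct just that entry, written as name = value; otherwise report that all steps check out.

step 6, top = -20

step 1: push 9: top = 9 -> confirmed correct
step 2: push -8: top = -8 -> verified
step 3: push 2: top = 2 -> confirmed correct
step 4: -8 * 2 = -16 -> checks out
step 5: push 4: top = 4 -> confirmed correct
step 6: -16 - 4 = -20 -> the recorded entry deviates here
The audit stops at step 6: the recorded entry is wrong and should be top = -20.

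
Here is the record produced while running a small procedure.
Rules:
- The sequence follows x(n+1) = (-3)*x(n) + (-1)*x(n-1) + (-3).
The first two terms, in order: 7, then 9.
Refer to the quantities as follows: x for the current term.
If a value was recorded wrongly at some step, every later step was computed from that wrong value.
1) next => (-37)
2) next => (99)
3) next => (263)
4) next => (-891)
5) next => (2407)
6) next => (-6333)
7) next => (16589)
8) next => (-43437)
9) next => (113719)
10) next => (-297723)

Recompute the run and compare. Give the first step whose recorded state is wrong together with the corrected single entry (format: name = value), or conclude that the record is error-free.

step 3, x = -263

step 1: x = -3*(9) + (-1)*(7) + (-3) = -37 -> matches
step 2: x = -3*(-37) + (-1)*(9) + (-3) = 99 -> verified
step 3: x = -3*(99) + (-1)*(-37) + (-3) = -263 -> this is not what the record shows
First incorrect step: 3; the correct value is x = -263.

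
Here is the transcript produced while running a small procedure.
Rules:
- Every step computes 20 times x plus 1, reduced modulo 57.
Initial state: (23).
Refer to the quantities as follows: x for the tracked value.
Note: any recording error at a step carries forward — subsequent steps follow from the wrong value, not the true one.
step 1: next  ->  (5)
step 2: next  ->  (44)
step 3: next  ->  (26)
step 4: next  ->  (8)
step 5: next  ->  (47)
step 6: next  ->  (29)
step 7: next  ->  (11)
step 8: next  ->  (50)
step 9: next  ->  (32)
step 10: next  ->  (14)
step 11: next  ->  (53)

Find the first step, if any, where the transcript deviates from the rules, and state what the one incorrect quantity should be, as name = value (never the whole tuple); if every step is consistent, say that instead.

Recomputing the run from the initial state:
step 1: x = 5
step 2: x = 44
step 3: x = 26
step 4: x = 8
step 5: x = 47
step 6: x = 29
step 7: x = 11
step 8: x = 50
step 9: x = 32
step 10: x = 14
step 11: x = 53
This matches the transcript at every step.

no error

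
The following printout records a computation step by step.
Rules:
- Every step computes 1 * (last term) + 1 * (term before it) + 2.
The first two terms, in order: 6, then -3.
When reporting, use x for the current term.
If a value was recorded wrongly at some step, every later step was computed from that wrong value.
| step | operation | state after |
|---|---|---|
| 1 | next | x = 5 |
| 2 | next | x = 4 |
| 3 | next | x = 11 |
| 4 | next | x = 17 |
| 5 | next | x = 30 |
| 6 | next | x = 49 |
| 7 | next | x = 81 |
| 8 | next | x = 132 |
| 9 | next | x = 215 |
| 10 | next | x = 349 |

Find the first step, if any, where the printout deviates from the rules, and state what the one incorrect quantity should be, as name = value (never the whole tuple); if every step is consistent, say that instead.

Step 1: x = 1*(-3) + (1)*(6) + (2) = 5 — confirmed correct.
Step 2: x = 1*(5) + (1)*(-3) + (2) = 4 — in agreement.
Step 3: x = 1*(4) + (1)*(5) + (2) = 11 — exactly as logged.
Step 4: x = 1*(11) + (1)*(4) + (2) = 17 — verified.
Step 5: x = 1*(17) + (1)*(11) + (2) = 30 — agrees with the printout.
Step 6: x = 1*(30) + (1)*(17) + (2) = 49 — same as recorded.
Step 7: x = 1*(49) + (1)*(30) + (2) = 81 — consistent with the printout.
Step 8: x = 1*(81) + (1)*(49) + (2) = 132 — exactly as logged.
Step 9: x = 1*(132) + (1)*(81) + (2) = 215 — matches.
Step 10: x = 1*(215) + (1)*(132) + (2) = 349 — exactly as logged.
All steps check out; nothing to correct.

no error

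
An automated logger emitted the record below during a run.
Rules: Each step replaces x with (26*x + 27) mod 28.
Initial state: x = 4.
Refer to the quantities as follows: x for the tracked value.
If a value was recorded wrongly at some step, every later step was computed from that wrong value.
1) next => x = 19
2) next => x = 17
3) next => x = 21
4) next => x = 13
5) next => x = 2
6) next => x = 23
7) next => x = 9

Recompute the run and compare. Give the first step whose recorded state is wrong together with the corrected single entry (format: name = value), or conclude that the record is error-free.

1. x = (26*4 + 27) mod 28 = 19 (no discrepancy)
2. x = (26*19 + 27) mod 28 = 17 (consistent with the record)
3. x = (26*17 + 27) mod 28 = 21 (checks out)
4. x = (26*21 + 27) mod 28 = 13 (matches)
5. x = (26*13 + 27) mod 28 = 1 (a discrepancy with the record)
First deviation found at step 5; the corrected entry is x = 1.

step 5, x = 1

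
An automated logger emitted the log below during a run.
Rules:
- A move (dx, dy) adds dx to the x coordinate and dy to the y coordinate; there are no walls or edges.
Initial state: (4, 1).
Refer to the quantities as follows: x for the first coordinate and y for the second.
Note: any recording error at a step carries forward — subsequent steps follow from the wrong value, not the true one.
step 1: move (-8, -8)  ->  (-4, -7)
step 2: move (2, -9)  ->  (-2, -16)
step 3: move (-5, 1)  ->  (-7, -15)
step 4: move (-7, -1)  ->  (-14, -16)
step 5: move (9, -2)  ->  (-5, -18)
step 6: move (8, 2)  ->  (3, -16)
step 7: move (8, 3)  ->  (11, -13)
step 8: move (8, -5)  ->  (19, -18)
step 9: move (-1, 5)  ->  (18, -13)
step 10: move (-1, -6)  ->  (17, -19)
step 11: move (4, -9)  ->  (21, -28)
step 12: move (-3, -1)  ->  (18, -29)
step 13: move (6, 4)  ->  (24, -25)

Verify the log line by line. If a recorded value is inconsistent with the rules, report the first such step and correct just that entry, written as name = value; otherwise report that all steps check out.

no error

1. x = 4 + (-8) = -4, y = 1 + (-8) = -7 (in agreement)
2. x = -4 + (2) = -2, y = -7 + (-9) = -16 (exactly as logged)
3. x = -2 + (-5) = -7, y = -16 + (1) = -15 (in agreement)
4. x = -7 + (-7) = -14, y = -15 + (-1) = -16 (same as recorded)
5. x = -14 + (9) = -5, y = -16 + (-2) = -18 (consistent with the log)
6. x = -5 + (8) = 3, y = -18 + (2) = -16 (verified)
7. x = 3 + (8) = 11, y = -16 + (3) = -13 (checks out)
8. x = 11 + (8) = 19, y = -13 + (-5) = -18 (same as recorded)
9. x = 19 + (-1) = 18, y = -18 + (5) = -13 (checks out)
10. x = 18 + (-1) = 17, y = -13 + (-6) = -19 (no discrepancy)
11. x = 17 + (4) = 21, y = -19 + (-9) = -28 (exactly as logged)
12. x = 21 + (-3) = 18, y = -28 + (-1) = -29 (consistent with the log)
13. x = 18 + (6) = 24, y = -29 + (4) = -25 (consistent with the log)
The recomputation confirms every line.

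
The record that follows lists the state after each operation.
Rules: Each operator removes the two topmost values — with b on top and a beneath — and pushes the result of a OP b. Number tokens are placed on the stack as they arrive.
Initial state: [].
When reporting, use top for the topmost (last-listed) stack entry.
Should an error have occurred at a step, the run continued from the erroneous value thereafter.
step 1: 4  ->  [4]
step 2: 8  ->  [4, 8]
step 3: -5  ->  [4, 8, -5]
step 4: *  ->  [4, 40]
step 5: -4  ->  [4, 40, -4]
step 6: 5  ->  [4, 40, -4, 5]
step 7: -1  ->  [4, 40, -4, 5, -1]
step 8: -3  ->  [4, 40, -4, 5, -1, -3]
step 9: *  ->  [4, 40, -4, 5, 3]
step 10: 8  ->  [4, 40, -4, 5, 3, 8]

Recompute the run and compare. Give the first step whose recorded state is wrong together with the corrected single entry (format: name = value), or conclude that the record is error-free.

step 4, top = -40

Step 1: push 4: top = 4 — agrees with the record.
Step 2: push 8: top = 8 — in agreement.
Step 3: push -5: top = -5 — matches.
Step 4: 8 * -5 = -40 — first mismatch against the record.
Step 4 is the first one off; corrected, top = -40.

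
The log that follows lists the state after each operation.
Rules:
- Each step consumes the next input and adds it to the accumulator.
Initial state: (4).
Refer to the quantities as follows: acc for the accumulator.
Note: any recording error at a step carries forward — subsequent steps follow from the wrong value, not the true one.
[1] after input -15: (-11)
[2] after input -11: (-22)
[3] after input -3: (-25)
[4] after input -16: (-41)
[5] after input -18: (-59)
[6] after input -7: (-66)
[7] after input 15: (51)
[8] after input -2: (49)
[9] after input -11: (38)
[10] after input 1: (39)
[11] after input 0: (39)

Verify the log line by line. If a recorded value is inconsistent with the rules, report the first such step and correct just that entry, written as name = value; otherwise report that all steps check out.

step 1: acc = 4 + -15 = -11 -> in agreement
step 2: acc = -11 + -11 = -22 -> verified
step 3: acc = -22 + -3 = -25 -> same as recorded
step 4: acc = -25 + -16 = -41 -> confirmed correct
step 5: acc = -41 + -18 = -59 -> no discrepancy
step 6: acc = -59 + -7 = -66 -> consistent with the log
step 7: acc = -66 + 15 = -51 -> not what was recorded
That makes step 7 the first incorrect line — acc = -51 is what it should show.

step 7, acc = -51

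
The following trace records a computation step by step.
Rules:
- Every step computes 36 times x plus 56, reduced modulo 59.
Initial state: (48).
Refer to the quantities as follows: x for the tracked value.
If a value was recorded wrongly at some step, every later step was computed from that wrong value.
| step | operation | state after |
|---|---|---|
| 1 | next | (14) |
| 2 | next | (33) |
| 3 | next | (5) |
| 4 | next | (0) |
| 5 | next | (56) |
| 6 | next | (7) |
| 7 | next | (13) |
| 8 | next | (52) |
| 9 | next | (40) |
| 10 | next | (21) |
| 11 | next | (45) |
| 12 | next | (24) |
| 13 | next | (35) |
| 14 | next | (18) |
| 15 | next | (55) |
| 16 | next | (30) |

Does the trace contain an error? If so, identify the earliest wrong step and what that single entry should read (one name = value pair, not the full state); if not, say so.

step 2, x = 29

step 1: x = (36*48 + 56) mod 59 = 14 -> consistent with the trace
step 2: x = (36*14 + 56) mod 59 = 29 -> the recorded entry deviates here
The audit stops at step 2: the recorded entry is wrong and should be x = 29.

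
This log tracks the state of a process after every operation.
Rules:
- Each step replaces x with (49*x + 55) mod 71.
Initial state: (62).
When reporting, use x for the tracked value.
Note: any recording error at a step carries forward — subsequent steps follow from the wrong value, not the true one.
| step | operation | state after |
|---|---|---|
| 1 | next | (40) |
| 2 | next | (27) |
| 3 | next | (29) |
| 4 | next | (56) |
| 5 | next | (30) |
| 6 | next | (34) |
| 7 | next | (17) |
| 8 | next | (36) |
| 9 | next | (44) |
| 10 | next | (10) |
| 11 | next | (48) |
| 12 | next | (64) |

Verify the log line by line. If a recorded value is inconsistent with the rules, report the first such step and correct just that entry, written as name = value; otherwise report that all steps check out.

step 1: x = (49*62 + 55) mod 71 = 40 -> confirmed correct
step 2: x = (49*40 + 55) mod 71 = 27 -> same as recorded
step 3: x = (49*27 + 55) mod 71 = 29 -> agrees with the log
step 4: x = (49*29 + 55) mod 71 = 56 -> verified
step 5: x = (49*56 + 55) mod 71 = 30 -> no discrepancy
step 6: x = (49*30 + 55) mod 71 = 34 -> checks out
step 7: x = (49*34 + 55) mod 71 = 17 -> matches
step 8: x = (49*17 + 55) mod 71 = 36 -> verified
step 9: x = (49*36 + 55) mod 71 = 44 -> exactly as logged
step 10: x = (49*44 + 55) mod 71 = 10 -> checks out
step 11: x = (49*10 + 55) mod 71 = 48 -> consistent with the log
step 12: x = (49*48 + 55) mod 71 = 64 -> no discrepancy
Nothing is out of place; the run is error-free.

no error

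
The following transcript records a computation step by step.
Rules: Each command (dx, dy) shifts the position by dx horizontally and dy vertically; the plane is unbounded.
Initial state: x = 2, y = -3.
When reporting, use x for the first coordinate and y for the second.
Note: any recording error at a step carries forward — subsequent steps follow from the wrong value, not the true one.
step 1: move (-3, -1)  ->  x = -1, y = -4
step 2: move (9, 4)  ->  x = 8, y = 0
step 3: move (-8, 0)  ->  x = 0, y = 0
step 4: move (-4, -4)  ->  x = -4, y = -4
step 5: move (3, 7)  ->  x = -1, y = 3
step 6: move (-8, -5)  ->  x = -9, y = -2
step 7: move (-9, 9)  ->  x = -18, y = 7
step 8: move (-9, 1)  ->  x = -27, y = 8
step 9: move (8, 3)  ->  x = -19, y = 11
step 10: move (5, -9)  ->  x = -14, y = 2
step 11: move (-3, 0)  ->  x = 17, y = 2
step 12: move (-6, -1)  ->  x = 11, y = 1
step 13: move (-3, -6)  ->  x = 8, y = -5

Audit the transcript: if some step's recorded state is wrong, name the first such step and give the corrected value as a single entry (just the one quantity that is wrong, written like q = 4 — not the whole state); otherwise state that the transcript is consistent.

step 11, x = -17

Step 1: x = 2 + (-3) = -1, y = -3 + (-1) = -4 — agrees with the transcript.
Step 2: x = -1 + (9) = 8, y = -4 + (4) = 0 — matches.
Step 3: x = 8 + (-8) = 0, y = 0 + (0) = 0 — no discrepancy.
Step 4: x = 0 + (-4) = -4, y = 0 + (-4) = -4 — matches.
Step 5: x = -4 + (3) = -1, y = -4 + (7) = 3 — same as recorded.
Step 6: x = -1 + (-8) = -9, y = 3 + (-5) = -2 — same as recorded.
Step 7: x = -9 + (-9) = -18, y = -2 + (9) = 7 — agrees with the transcript.
Step 8: x = -18 + (-9) = -27, y = 7 + (1) = 8 — no discrepancy.
Step 9: x = -27 + (8) = -19, y = 8 + (3) = 11 — same as recorded.
Step 10: x = -19 + (5) = -14, y = 11 + (-9) = 2 — in agreement.
Step 11: x = -14 + (-3) = -17, y = 2 + (0) = 2 — first mismatch against the transcript.
So the first discrepancy is step 11, where the right value is x = -17.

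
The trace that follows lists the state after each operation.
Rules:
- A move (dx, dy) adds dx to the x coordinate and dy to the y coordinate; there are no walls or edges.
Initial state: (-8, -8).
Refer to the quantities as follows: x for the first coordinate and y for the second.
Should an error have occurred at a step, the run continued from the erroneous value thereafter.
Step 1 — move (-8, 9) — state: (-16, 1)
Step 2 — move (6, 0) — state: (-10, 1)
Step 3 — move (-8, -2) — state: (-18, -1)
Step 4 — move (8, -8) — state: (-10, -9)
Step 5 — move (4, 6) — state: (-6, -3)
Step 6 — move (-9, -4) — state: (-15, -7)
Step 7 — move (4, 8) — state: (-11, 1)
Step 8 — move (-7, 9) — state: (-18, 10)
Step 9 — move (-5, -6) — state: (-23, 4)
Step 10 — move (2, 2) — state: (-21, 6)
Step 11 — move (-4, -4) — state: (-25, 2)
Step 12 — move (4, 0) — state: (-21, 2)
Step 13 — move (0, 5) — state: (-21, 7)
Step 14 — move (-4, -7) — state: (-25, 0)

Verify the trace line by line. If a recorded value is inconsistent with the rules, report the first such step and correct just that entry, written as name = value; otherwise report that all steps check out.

Recomputing the run from the initial state:
step 1: x = -16, y = 1
step 2: x = -10, y = 1
step 3: x = -18, y = -1
step 4: x = -10, y = -9
step 5: x = -6, y = -3
step 6: x = -15, y = -7
step 7: x = -11, y = 1
step 8: x = -18, y = 10
step 9: x = -23, y = 4
step 10: x = -21, y = 6
step 11: x = -25, y = 2
step 12: x = -21, y = 2
step 13: x = -21, y = 7
step 14: x = -25, y = 0
This matches the trace at every step.

no error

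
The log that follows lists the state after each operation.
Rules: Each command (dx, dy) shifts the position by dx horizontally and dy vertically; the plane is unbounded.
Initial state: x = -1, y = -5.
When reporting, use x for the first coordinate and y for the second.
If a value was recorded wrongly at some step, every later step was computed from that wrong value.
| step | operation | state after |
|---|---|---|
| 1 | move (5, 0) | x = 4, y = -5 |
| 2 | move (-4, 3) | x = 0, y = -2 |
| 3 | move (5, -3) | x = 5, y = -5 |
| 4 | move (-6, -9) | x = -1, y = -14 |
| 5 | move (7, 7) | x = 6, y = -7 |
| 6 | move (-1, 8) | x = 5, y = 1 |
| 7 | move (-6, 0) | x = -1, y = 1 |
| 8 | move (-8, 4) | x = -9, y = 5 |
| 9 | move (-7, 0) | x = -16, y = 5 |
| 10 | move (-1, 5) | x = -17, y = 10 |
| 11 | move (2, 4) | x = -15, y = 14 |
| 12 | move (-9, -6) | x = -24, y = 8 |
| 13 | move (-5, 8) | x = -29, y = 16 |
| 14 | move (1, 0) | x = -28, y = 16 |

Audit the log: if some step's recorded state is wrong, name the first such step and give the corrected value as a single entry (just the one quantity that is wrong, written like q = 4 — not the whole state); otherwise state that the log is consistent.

no error

step 1: x = -1 + (5) = 4, y = -5 + (0) = -5 -> in agreement
step 2: x = 4 + (-4) = 0, y = -5 + (3) = -2 -> same as recorded
step 3: x = 0 + (5) = 5, y = -2 + (-3) = -5 -> consistent with the log
step 4: x = 5 + (-6) = -1, y = -5 + (-9) = -14 -> verified
step 5: x = -1 + (7) = 6, y = -14 + (7) = -7 -> checks out
step 6: x = 6 + (-1) = 5, y = -7 + (8) = 1 -> verified
step 7: x = 5 + (-6) = -1, y = 1 + (0) = 1 -> checks out
step 8: x = -1 + (-8) = -9, y = 1 + (4) = 5 -> same as recorded
step 9: x = -9 + (-7) = -16, y = 5 + (0) = 5 -> no discrepancy
step 10: x = -16 + (-1) = -17, y = 5 + (5) = 10 -> confirmed correct
step 11: x = -17 + (2) = -15, y = 10 + (4) = 14 -> consistent with the log
step 12: x = -15 + (-9) = -24, y = 14 + (-6) = 8 -> confirmed correct
step 13: x = -24 + (-5) = -29, y = 8 + (8) = 16 -> matches
step 14: x = -29 + (1) = -28, y = 16 + (0) = 16 -> exactly as logged
The whole run recomputes cleanly — no discrepancies.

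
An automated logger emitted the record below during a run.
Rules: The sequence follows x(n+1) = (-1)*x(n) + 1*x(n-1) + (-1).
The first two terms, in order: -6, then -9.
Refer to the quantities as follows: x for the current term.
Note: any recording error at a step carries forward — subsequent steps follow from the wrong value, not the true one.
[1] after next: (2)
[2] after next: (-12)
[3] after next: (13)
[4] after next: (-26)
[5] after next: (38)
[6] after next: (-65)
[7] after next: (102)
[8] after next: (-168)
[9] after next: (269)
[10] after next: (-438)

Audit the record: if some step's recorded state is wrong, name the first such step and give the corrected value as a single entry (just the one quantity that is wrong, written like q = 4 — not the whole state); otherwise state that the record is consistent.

step 1: x = -1*(-9) + (1)*(-6) + (-1) = 2 -> exactly as logged
step 2: x = -1*(2) + (1)*(-9) + (-1) = -12 -> confirmed correct
step 3: x = -1*(-12) + (1)*(2) + (-1) = 13 -> no discrepancy
step 4: x = -1*(13) + (1)*(-12) + (-1) = -26 -> same as recorded
step 5: x = -1*(-26) + (1)*(13) + (-1) = 38 -> agrees with the record
step 6: x = -1*(38) + (1)*(-26) + (-1) = -65 -> in agreement
step 7: x = -1*(-65) + (1)*(38) + (-1) = 102 -> exactly as logged
step 8: x = -1*(102) + (1)*(-65) + (-1) = -168 -> matches
step 9: x = -1*(-168) + (1)*(102) + (-1) = 269 -> confirmed correct
step 10: x = -1*(269) + (1)*(-168) + (-1) = -438 -> exactly as logged
Every step is consistent.

no error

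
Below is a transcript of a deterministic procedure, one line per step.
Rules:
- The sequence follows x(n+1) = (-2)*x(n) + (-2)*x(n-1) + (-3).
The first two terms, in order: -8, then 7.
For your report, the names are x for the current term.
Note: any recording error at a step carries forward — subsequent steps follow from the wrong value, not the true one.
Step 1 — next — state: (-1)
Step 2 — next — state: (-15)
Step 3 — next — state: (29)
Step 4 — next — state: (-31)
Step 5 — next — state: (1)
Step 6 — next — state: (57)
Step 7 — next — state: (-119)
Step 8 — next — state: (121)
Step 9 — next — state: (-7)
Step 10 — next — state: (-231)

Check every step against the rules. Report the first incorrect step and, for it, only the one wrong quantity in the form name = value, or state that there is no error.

no error

Recomputing the run from the initial state:
step 1: x = -1
step 2: x = -15
step 3: x = 29
step 4: x = -31
step 5: x = 1
step 6: x = 57
step 7: x = -119
step 8: x = 121
step 9: x = -7
step 10: x = -231
This matches the transcript at every step.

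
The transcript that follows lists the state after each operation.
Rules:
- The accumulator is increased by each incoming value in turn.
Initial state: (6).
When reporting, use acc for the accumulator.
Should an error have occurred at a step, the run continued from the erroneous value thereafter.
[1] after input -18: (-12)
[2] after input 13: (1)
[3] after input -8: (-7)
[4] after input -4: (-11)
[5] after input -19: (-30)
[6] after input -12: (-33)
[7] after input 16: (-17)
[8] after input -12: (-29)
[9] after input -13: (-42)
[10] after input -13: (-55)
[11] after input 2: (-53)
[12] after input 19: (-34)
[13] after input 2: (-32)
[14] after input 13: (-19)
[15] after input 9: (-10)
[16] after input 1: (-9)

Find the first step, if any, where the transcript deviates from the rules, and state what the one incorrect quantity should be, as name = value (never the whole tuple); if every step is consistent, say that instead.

step 1: acc = 6 + -18 = -12 -> same as recorded
step 2: acc = -12 + 13 = 1 -> no discrepancy
step 3: acc = 1 + -8 = -7 -> consistent with the transcript
step 4: acc = -7 + -4 = -11 -> verified
step 5: acc = -11 + -19 = -30 -> confirmed correct
step 6: acc = -30 + -12 = -42 -> this is not what the transcript shows
Step 6 is the first one off; corrected, acc = -42.

step 6, acc = -42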